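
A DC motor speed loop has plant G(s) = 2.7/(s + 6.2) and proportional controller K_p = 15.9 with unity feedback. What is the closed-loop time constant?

Closed-loop transfer function: T(s) = K_p·G(s)/(1 + K_p·G(s)) = 42.93/(s + 6.2 + 42.93) = 42.93/(s + 49.13).
Time constant τ = 1/49.13 = 0.0204 s.

τ = 0.0204 s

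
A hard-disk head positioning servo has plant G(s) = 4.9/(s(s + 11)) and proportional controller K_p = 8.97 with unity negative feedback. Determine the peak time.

Closed-loop characteristic equation: s² + 11s + 43.95 = 0, so ω_n = 6.63 rad/s and ζ = 11/(2·6.63) = 0.8296.
Damped frequency ω_d = ω_n√(1−ζ²) = 3.702 rad/s, so peak time T_p = π/ω_d = 0.849 s.

T_p = 0.849 s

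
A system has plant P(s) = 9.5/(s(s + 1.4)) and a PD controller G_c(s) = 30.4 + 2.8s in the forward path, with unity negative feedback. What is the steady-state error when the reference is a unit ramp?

0.00485

The loop has one pole at the origin (type 1). Velocity error constant K_v = lim_{s→0} s·G_c(s)P(s) = 30.4·9.5/1.4 = 206.3.
Steady-state error to a unit ramp: e_ss = 1/K_v = 0.00485.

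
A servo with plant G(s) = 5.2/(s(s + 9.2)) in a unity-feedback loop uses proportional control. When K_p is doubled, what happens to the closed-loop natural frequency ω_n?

increase

ω_n = √(5.2·K_p), which grows with K_p.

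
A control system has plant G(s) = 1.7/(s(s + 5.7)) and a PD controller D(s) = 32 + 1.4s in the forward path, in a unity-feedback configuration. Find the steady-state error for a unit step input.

0

The open loop D(s)G(s) has a pole at the origin (type 1), so the static position error constant is infinite and e_ss = 1/(1+∞) = 0.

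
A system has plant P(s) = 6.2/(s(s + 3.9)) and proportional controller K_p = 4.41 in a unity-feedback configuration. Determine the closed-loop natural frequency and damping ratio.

ω_n = 5.23 rad/s, ζ = 0.373

With unity feedback the closed-loop characteristic equation is s² + 3.9s + 4.41·6.2 = s² + 3.9s + 27.34 = 0.
So ω_n² = 27.34 ⇒ ω_n = 5.229 rad/s, and ζ = 3.9/(2ω_n) = 0.373.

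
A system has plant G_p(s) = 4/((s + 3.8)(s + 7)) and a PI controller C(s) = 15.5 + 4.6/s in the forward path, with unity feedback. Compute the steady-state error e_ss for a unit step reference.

0

The open loop C(s)G_p(s) has a pole at the origin (type 1), so the static position error constant is infinite and e_ss = 1/(1+∞) = 0.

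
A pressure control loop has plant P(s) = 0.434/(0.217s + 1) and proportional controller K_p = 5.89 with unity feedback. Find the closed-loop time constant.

τ = 0.061 s

Closed loop: T(s) = K_p·P/(1+K_p·P) = 2.556/(0.217s + 1 + 2.556), with pole at s = −(1 + 2.556)/0.217 = −16.39.
Closed-loop time constant τ = 1/16.39 = 0.061 s.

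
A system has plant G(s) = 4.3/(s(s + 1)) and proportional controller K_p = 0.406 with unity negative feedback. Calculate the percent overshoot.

The closed-loop denominator s² + 1s + 1.746 gives ω_n = √1.746 = 1.321 and ζ = 1/(2ω_n) = 0.3784.
%OS = 100·exp(−πζ/√(1−ζ²)) = 100·exp(−π·0.3784/√0.8568) = 27.7%.

27.7%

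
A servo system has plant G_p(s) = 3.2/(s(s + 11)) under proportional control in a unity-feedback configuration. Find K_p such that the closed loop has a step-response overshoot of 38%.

K_p = 109

From %OS = 100·exp(−πζ/√(1−ζ²)) = 38%, ζ = −ln(0.38)/√(π²+ln²(0.38)) = 0.2943.
Characteristic equation s² + 11s + 3.2K_p = 0 gives ζ = 11/(2√(3.2K_p)).
Setting ζ = 0.2943: √(3.2K_p) = 11/(2·0.2943) = 18.69, so K_p = 349.1/3.2 = 109.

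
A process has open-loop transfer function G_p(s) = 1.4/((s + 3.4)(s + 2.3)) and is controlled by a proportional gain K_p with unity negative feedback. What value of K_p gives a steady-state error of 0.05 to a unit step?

K_p = 106

The loop is type 0, so e_ss(step) = 1/(1 + K_pos) with K_pos = K_p·G_p(0).
G_p(0) = 0.179. Require 1/(1 + K_p·0.179) = 0.05, so 1 + 0.179·K_p = 20.
K_p = (20 − 1)/0.179 = 106.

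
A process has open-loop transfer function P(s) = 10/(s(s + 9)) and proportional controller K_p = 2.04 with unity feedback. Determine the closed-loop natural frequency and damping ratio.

With unity feedback the closed-loop characteristic equation is s² + 9s + 2.04·10 = s² + 9s + 20.4 = 0.
So ω_n² = 20.4 ⇒ ω_n = 4.517 rad/s, and ζ = 9/(2ω_n) = 0.996.

ω_n = 4.52 rad/s, ζ = 0.996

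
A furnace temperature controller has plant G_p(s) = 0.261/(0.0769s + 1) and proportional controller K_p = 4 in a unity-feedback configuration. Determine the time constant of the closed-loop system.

τ = 0.0376 s

Closed loop: T(s) = K_p·G_p/(1+K_p·G_p) = 1.044/(0.0769s + 1 + 1.044), with pole at s = −(1 + 1.044)/0.0769 = −26.58.
Closed-loop time constant τ = 1/26.58 = 0.0376 s.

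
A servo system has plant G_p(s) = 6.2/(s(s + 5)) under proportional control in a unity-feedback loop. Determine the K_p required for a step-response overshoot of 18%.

K_p = 4.39

From %OS = 100·exp(−πζ/√(1−ζ²)) = 18%, ζ = −ln(0.18)/√(π²+ln²(0.18)) = 0.4791.
Characteristic equation s² + 5s + 6.2K_p = 0 gives ζ = 5/(2√(6.2K_p)).
Setting ζ = 0.4791: √(6.2K_p) = 5/(2·0.4791) = 5.218, so K_p = 27.23/6.2 = 4.39.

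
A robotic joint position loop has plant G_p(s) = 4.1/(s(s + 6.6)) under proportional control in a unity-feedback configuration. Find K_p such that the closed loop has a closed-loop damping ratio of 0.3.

Closed-loop characteristic equation: s² + 6.6s + K_p·4.1 = 0.
So ω_n = √(4.1K_p) and 2ζω_n = 6.6, giving ζ = 6.6/(2√(4.1K_p)).
Setting ζ = 0.3: √(4.1K_p) = 6.6/(2·0.3) = 11, so K_p = 121/4.1 = 29.5.

K_p = 29.5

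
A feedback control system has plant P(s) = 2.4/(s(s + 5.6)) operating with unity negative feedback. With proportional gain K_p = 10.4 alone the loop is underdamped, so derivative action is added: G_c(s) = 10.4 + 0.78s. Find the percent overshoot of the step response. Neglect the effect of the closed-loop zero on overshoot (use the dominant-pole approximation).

Forward path: (10.4 + 0.78s)·2.4/(s(s+5.6)). The closed-loop characteristic equation is s² + (5.6 + 2.4·0.78)s + 2.4·10.4 = 0.
That is s² + 7.472s + 24.96 = 0, so ω_n = 4.996 rad/s and ζ = 7.472/(2·4.996) = 0.7478.
%OS = 100·exp(−πζ/√(1−ζ²)) = 2.91%.

2.91%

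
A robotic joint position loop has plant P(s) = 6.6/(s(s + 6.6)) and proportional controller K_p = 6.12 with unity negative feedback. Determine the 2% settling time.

T_s ≈ 1.21 s

The closed-loop denominator s² + 6.6s + 40.39 gives ω_n = √40.39 = 6.355 and ζ = 6.6/(2ω_n) = 0.5192.
2% settling time T_s ≈ 4/(ζω_n) = 4/3.3 = 1.21 s.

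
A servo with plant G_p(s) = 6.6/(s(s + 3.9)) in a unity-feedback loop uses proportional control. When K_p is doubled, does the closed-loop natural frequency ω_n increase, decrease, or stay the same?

ω_n = √(6.6·K_p), which grows with K_p.

increase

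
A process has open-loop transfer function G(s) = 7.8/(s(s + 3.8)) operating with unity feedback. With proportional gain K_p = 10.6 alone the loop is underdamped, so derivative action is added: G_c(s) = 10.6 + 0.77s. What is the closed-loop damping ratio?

Forward path: (10.6 + 0.77s)·7.8/(s(s+3.8)). The closed-loop characteristic equation is s² + (3.8 + 7.8·0.77)s + 7.8·10.6 = 0.
That is s² + 9.806s + 82.68 = 0, so ω_n = 9.093 rad/s and ζ = 9.806/(2·9.093) = 0.5392.

ζ = 0.539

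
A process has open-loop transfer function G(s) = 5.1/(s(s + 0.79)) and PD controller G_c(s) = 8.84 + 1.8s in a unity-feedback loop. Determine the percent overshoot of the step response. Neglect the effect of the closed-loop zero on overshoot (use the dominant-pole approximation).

Forward path: (8.84 + 1.8s)·5.1/(s(s+0.79)). The closed-loop characteristic equation is s² + (0.79 + 5.1·1.8)s + 5.1·8.84 = 0.
That is s² + 9.97s + 45.08 = 0, so ω_n = 6.714 rad/s and ζ = 9.97/(2·6.714) = 0.7424.
%OS = 100·exp(−πζ/√(1−ζ²)) = 3.08%.

3.08%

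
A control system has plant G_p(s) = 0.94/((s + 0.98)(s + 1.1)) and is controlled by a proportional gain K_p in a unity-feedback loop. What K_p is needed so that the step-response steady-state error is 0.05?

K_p = 21.8

The loop is type 0, so e_ss(step) = 1/(1 + K_pos) with K_pos = K_p·G_p(0).
G_p(0) = 0.872. Require 1/(1 + K_p·0.872) = 0.05, so 1 + 0.872·K_p = 20.
K_p = (20 − 1)/0.872 = 21.8.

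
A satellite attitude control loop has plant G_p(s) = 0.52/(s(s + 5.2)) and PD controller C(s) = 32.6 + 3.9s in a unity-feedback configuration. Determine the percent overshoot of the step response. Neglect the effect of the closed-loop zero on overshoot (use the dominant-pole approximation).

Forward path: (32.6 + 3.9s)·0.52/(s(s+5.2)). The closed-loop characteristic equation is s² + (5.2 + 0.52·3.9)s + 0.52·32.6 = 0.
That is s² + 7.228s + 16.95 = 0, so ω_n = 4.117 rad/s and ζ = 7.228/(2·4.117) = 0.8778.
%OS = 100·exp(−πζ/√(1−ζ²)) = 0.316%.

0.316%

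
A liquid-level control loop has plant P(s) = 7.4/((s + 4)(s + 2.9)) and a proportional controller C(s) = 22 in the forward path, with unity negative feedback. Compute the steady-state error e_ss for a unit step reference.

The loop is type 0. Static position error constant K_pos = C(0)·P(0) = 22·0.6379 = 14.03.
Steady-state error to a unit step: e_ss = 1/(1+K_pos) = 1/15.03 = 0.0665.

0.0665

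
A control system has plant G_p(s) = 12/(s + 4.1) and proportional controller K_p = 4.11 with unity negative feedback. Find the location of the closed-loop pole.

s = -53.42

Closed-loop transfer function: T(s) = K_p·G_p(s)/(1 + K_p·G_p(s)) = 49.32/(s + 4.1 + 49.32) = 49.32/(s + 53.42).
The closed-loop pole is at s = −53.42.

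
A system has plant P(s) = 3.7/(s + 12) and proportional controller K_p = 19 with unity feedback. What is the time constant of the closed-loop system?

τ = 0.0122 s

Closed-loop transfer function: T(s) = K_p·P(s)/(1 + K_p·P(s)) = 70.3/(s + 12 + 70.3) = 70.3/(s + 82.3).
Time constant τ = 1/82.3 = 0.0122 s.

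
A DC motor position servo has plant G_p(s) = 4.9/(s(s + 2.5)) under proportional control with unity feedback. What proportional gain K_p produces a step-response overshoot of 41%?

From %OS = 100·exp(−πζ/√(1−ζ²)) = 41%, ζ = −ln(0.41)/√(π²+ln²(0.41)) = 0.273.
Characteristic equation s² + 2.5s + 4.9K_p = 0 gives ζ = 2.5/(2√(4.9K_p)).
Setting ζ = 0.273: √(4.9K_p) = 2.5/(2·0.273) = 4.578, so K_p = 20.96/4.9 = 4.28.

K_p = 4.28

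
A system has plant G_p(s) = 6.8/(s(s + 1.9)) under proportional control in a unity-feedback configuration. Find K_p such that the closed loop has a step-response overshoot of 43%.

K_p = 1.97

From %OS = 100·exp(−πζ/√(1−ζ²)) = 43%, ζ = −ln(0.43)/√(π²+ln²(0.43)) = 0.2594.
Characteristic equation s² + 1.9s + 6.8K_p = 0 gives ζ = 1.9/(2√(6.8K_p)).
Setting ζ = 0.2594: √(6.8K_p) = 1.9/(2·0.2594) = 3.662, so K_p = 13.41/6.8 = 1.97.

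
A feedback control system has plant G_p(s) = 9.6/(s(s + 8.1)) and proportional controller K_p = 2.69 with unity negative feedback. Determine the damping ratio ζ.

ζ = 0.797

1 + K_p·G_p(s) = 0 gives s² + 8.1s + 25.82 = 0.
So ω_n² = 25.82 ⇒ ω_n = 5.082 rad/s, and ζ = 8.1/(2ω_n) = 0.797.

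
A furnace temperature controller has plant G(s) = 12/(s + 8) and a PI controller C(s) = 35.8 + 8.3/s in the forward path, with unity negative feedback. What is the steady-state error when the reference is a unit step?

0

The open loop C(s)G(s) has a pole at the origin (type 1), so the static position error constant is infinite and e_ss = 1/(1+∞) = 0.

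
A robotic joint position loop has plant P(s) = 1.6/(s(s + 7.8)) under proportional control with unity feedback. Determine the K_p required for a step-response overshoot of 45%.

From %OS = 100·exp(−πζ/√(1−ζ²)) = 45%, ζ = −ln(0.45)/√(π²+ln²(0.45)) = 0.2463.
Characteristic equation s² + 7.8s + 1.6K_p = 0 gives ζ = 7.8/(2√(1.6K_p)).
Setting ζ = 0.2463: √(1.6K_p) = 7.8/(2·0.2463) = 15.83, so K_p = 250.6/1.6 = 157.

K_p = 157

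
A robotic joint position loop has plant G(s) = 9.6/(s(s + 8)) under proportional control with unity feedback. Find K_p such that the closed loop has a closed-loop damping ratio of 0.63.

Closed-loop characteristic equation: s² + 8s + K_p·9.6 = 0.
So ω_n = √(9.6K_p) and 2ζω_n = 8, giving ζ = 8/(2√(9.6K_p)).
Setting ζ = 0.63: √(9.6K_p) = 8/(2·0.63) = 6.349, so K_p = 40.31/9.6 = 4.2.

K_p = 4.2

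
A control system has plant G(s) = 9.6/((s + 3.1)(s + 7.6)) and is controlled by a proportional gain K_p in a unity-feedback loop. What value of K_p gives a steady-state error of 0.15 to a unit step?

The loop is type 0, so e_ss(step) = 1/(1 + K_pos) with K_pos = K_p·G(0).
G(0) = 0.4075. Require 1/(1 + K_p·0.4075) = 0.15, so 1 + 0.4075·K_p = 6.667.
K_p = (6.667 − 1)/0.4075 = 13.9.

K_p = 13.9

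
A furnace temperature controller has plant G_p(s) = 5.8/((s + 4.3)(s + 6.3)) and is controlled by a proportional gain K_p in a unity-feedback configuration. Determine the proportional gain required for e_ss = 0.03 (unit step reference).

For a type-0 loop with proportional control, e_ss = 1/(1 + K_p·G_p(0)).
G_p(0) = 0.2141. Require 1/(1 + K_p·0.2141) = 0.03, so 1 + 0.2141·K_p = 33.33.
K_p = (33.33 − 1)/0.2141 = 151.

K_p = 151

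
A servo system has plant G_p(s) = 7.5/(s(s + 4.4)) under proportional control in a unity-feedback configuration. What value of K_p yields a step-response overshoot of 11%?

From %OS = 100·exp(−πζ/√(1−ζ²)) = 11%, ζ = −ln(0.11)/√(π²+ln²(0.11)) = 0.5749.
Characteristic equation s² + 4.4s + 7.5K_p = 0 gives ζ = 4.4/(2√(7.5K_p)).
Setting ζ = 0.5749: √(7.5K_p) = 4.4/(2·0.5749) = 3.827, so K_p = 14.64/7.5 = 1.95.

K_p = 1.95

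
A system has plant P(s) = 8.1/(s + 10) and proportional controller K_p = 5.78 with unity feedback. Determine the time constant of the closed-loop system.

Closed-loop transfer function: T(s) = K_p·P(s)/(1 + K_p·P(s)) = 46.82/(s + 10 + 46.82) = 46.82/(s + 56.82).
Time constant τ = 1/56.82 = 0.0176 s.

τ = 0.0176 s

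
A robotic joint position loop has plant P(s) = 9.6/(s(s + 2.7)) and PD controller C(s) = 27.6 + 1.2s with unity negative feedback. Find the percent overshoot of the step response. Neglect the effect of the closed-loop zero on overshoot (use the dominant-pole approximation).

21.8%

Forward path: (27.6 + 1.2s)·9.6/(s(s+2.7)). The closed-loop characteristic equation is s² + (2.7 + 9.6·1.2)s + 9.6·27.6 = 0.
That is s² + 14.22s + 265 = 0, so ω_n = 16.28 rad/s and ζ = 14.22/(2·16.28) = 0.4368.
%OS = 100·exp(−πζ/√(1−ζ²)) = 21.8%.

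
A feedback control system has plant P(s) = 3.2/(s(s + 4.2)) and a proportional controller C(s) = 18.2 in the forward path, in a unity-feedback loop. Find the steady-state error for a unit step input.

The open loop C(s)P(s) has a pole at the origin (type 1), so the static position error constant is infinite and e_ss = 1/(1+∞) = 0.

0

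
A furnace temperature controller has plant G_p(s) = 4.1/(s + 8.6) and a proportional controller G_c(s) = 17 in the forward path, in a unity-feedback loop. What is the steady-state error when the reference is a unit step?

0.11

The loop is type 0. Static position error constant K_pos = G_c(0)·G_p(0) = 17·0.4767 = 8.105.
Steady-state error to a unit step: e_ss = 1/(1+K_pos) = 1/9.105 = 0.11.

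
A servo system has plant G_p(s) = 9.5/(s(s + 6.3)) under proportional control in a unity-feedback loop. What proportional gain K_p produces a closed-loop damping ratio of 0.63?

K_p = 2.63

Closed-loop characteristic equation: s² + 6.3s + K_p·9.5 = 0.
So ω_n = √(9.5K_p) and 2ζω_n = 6.3, giving ζ = 6.3/(2√(9.5K_p)).
Setting ζ = 0.63: √(9.5K_p) = 6.3/(2·0.63) = 5, so K_p = 25/9.5 = 2.63.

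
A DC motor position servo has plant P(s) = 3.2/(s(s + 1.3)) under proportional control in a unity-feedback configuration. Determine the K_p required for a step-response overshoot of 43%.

From %OS = 100·exp(−πζ/√(1−ζ²)) = 43%, ζ = −ln(0.43)/√(π²+ln²(0.43)) = 0.2594.
Characteristic equation s² + 1.3s + 3.2K_p = 0 gives ζ = 1.3/(2√(3.2K_p)).
Setting ζ = 0.2594: √(3.2K_p) = 1.3/(2·0.2594) = 2.505, so K_p = 6.277/3.2 = 1.96.

K_p = 1.96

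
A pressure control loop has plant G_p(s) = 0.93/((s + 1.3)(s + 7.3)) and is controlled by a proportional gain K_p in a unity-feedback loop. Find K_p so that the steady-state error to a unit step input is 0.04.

For a type-0 loop with proportional control, e_ss = 1/(1 + K_p·G_p(0)).
G_p(0) = 0.098. Require 1/(1 + K_p·0.098) = 0.04, so 1 + 0.098·K_p = 25.
K_p = (25 − 1)/0.098 = 245.

K_p = 245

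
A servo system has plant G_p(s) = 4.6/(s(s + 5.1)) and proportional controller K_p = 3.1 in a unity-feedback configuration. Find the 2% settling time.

T_s ≈ 1.57 s

Closed-loop characteristic equation: s² + 5.1s + 14.26 = 0, so ω_n = 3.776 rad/s and ζ = 5.1/(2·3.776) = 0.6753.
2% settling time T_s ≈ 4/(ζω_n) = 4/2.55 = 1.57 s.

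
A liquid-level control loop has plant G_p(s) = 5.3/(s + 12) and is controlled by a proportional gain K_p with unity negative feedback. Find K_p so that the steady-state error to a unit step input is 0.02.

The loop is type 0, so e_ss(step) = 1/(1 + K_pos) with K_pos = K_p·G_p(0).
G_p(0) = 0.4417. Require 1/(1 + K_p·0.4417) = 0.02, so 1 + 0.4417·K_p = 50.
K_p = (50 − 1)/0.4417 = 111.

K_p = 111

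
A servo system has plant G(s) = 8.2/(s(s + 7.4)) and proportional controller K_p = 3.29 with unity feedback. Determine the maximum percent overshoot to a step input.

4.12%

From 1 + K_pG(s) = 0: s² + 7.4s + 26.98 = 0 ⇒ ω_n = 5.194, ζ = 0.7124.
%OS = 100·exp(−πζ/√(1−ζ²)) = 100·exp(−π·0.7124/√0.4925) = 4.12%.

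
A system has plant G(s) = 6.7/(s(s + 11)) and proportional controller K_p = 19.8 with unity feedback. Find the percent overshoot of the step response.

18.1%

From 1 + K_pG(s) = 0: s² + 11s + 132.7 = 0 ⇒ ω_n = 11.52, ζ = 0.4775.
%OS = 100·exp(−πζ/√(1−ζ²)) = 100·exp(−π·0.4775/√0.772) = 18.1%.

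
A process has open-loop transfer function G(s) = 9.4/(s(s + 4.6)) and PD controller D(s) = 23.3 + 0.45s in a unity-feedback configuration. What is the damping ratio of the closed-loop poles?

Forward path: (23.3 + 0.45s)·9.4/(s(s+4.6)). The closed-loop characteristic equation is s² + (4.6 + 9.4·0.45)s + 9.4·23.3 = 0.
That is s² + 8.83s + 219 = 0, so ω_n = 14.8 rad/s and ζ = 8.83/(2·14.8) = 0.2983.

ζ = 0.298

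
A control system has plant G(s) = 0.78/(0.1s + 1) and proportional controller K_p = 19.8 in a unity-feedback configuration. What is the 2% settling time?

T_s ≈ 0.0243 s

Closed loop: T(s) = K_p·G/(1+K_p·G) = 15.44/(0.1s + 1 + 15.44), with pole at s = −(1 + 15.44)/0.1 = −164.4.
τ = 1/164.4 = 0.006081 s, so 2% settling time ≈ 4τ = 0.0243 s.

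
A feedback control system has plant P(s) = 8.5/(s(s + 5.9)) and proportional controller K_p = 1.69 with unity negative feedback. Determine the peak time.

From 1 + K_pP(s) = 0: s² + 5.9s + 14.37 = 0 ⇒ ω_n = 3.79, ζ = 0.7783.
Damped frequency ω_d = ω_n√(1−ζ²) = 2.38 rad/s, so peak time T_p = π/ω_d = 1.32 s.

T_p = 1.32 s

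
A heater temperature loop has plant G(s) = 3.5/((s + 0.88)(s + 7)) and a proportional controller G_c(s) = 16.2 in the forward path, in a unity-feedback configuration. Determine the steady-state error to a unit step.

The loop is type 0. Static position error constant K_pos = G_c(0)·G(0) = 16.2·0.5682 = 9.205.
Steady-state error to a unit step: e_ss = 1/(1+K_pos) = 1/10.2 = 0.098.

0.098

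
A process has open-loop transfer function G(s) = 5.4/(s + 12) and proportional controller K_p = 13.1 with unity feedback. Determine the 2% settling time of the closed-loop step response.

T_s ≈ 0.0483 s

Closed-loop transfer function: T(s) = K_p·G(s)/(1 + K_p·G(s)) = 70.74/(s + 12 + 70.74) = 70.74/(s + 82.74).
Time constant τ = 1/82.74 = 0.01209 s, so the 2% settling time is about 4τ = 0.0483 s.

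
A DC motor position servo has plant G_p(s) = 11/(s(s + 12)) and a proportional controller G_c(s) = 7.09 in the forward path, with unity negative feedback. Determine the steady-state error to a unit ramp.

0.154

The loop has one pole at the origin (type 1). Velocity error constant K_v = lim_{s→0} s·G_c(s)G_p(s) = 7.09·11/12 = 6.499.
Steady-state error to a unit ramp: e_ss = 1/K_v = 0.154.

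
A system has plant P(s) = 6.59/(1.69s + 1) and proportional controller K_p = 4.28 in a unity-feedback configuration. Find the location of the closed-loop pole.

s = -17.28

Closed loop: T(s) = K_p·P/(1+K_p·P) = 28.21/(1.69s + 1 + 28.21), with pole at s = −(1 + 28.21)/1.69 = −17.28.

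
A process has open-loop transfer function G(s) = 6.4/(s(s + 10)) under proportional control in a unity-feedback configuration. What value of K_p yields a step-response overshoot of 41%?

From %OS = 100·exp(−πζ/√(1−ζ²)) = 41%, ζ = −ln(0.41)/√(π²+ln²(0.41)) = 0.273.
Characteristic equation s² + 10s + 6.4K_p = 0 gives ζ = 10/(2√(6.4K_p)).
Setting ζ = 0.273: √(6.4K_p) = 10/(2·0.273) = 18.31, so K_p = 335.4/6.4 = 52.4.

K_p = 52.4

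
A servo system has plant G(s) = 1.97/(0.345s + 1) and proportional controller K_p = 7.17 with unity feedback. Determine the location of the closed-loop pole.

s = -43.84

Closed loop: T(s) = K_p·G/(1+K_p·G) = 14.12/(0.345s + 1 + 14.12), with pole at s = −(1 + 14.12)/0.345 = −43.84.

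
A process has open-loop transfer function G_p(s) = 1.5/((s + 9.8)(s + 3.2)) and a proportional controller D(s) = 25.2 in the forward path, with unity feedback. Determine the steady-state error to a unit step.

0.453

The loop is type 0. Static position error constant K_pos = D(0)·G_p(0) = 25.2·0.04783 = 1.205.
Steady-state error to a unit step: e_ss = 1/(1+K_pos) = 1/2.205 = 0.453.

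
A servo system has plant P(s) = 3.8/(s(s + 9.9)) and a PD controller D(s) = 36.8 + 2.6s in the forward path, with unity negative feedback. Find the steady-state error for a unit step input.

0

The open loop D(s)P(s) has a pole at the origin (type 1), so the static position error constant is infinite and e_ss = 1/(1+∞) = 0.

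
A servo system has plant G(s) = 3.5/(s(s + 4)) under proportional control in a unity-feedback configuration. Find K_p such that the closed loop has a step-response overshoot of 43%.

K_p = 17

From %OS = 100·exp(−πζ/√(1−ζ²)) = 43%, ζ = −ln(0.43)/√(π²+ln²(0.43)) = 0.2594.
Characteristic equation s² + 4s + 3.5K_p = 0 gives ζ = 4/(2√(3.5K_p)).
Setting ζ = 0.2594: √(3.5K_p) = 4/(2·0.2594) = 7.709, so K_p = 59.42/3.5 = 17.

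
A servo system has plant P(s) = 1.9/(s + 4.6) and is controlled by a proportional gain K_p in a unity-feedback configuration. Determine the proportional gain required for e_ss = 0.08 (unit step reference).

K_p = 27.8

The loop is type 0, so e_ss(step) = 1/(1 + K_pos) with K_pos = K_p·P(0).
P(0) = 0.413. Require 1/(1 + K_p·0.413) = 0.08, so 1 + 0.413·K_p = 12.5.
K_p = (12.5 − 1)/0.413 = 27.8.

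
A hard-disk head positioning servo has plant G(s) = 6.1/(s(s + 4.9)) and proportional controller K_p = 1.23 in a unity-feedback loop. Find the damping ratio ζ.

ζ = 0.894

The closed-loop denominator is s(s+4.9) + 1.23·6.1 = s² + 4.9s + 7.503.
So ω_n² = 7.503 ⇒ ω_n = 2.739 rad/s, and ζ = 4.9/(2ω_n) = 0.894.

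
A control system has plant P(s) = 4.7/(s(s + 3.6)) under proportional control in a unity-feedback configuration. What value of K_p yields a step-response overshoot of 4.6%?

From %OS = 100·exp(−πζ/√(1−ζ²)) = 4.6%, ζ = −ln(0.046)/√(π²+ln²(0.046)) = 0.7.
Characteristic equation s² + 3.6s + 4.7K_p = 0 gives ζ = 3.6/(2√(4.7K_p)).
Setting ζ = 0.7: √(4.7K_p) = 3.6/(2·0.7) = 2.572, so K_p = 6.613/4.7 = 1.41.

K_p = 1.41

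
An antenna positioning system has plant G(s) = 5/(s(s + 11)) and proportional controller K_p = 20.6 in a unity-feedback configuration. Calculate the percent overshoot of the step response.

The closed-loop denominator s² + 11s + 103 gives ω_n = √103 = 10.15 and ζ = 11/(2ω_n) = 0.5419.
%OS = 100·exp(−πζ/√(1−ζ²)) = 100·exp(−π·0.5419/√0.7063) = 13.2%.

13.2%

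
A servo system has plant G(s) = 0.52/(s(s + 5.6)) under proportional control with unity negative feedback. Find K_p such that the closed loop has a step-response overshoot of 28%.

From %OS = 100·exp(−πζ/√(1−ζ²)) = 28%, ζ = −ln(0.28)/√(π²+ln²(0.28)) = 0.3755.
Characteristic equation s² + 5.6s + 0.52K_p = 0 gives ζ = 5.6/(2√(0.52K_p)).
Setting ζ = 0.3755: √(0.52K_p) = 5.6/(2·0.3755) = 7.456, so K_p = 55.59/0.52 = 107.

K_p = 107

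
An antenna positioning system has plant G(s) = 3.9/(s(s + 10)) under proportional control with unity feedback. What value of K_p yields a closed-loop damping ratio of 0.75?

Closed-loop characteristic equation: s² + 10s + K_p·3.9 = 0.
So ω_n = √(3.9K_p) and 2ζω_n = 10, giving ζ = 10/(2√(3.9K_p)).
Setting ζ = 0.75: √(3.9K_p) = 10/(2·0.75) = 6.667, so K_p = 44.44/3.9 = 11.4.

K_p = 11.4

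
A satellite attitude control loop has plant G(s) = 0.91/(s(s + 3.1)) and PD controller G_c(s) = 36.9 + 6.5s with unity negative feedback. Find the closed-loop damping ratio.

Forward path: (36.9 + 6.5s)·0.91/(s(s+3.1)). The closed-loop characteristic equation is s² + (3.1 + 0.91·6.5)s + 0.91·36.9 = 0.
That is s² + 9.015s + 33.58 = 0, so ω_n = 5.795 rad/s and ζ = 9.015/(2·5.795) = 0.7779.

ζ = 0.778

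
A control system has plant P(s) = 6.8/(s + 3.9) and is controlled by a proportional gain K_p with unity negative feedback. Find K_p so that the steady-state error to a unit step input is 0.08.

Steady-state error for a unit step on this type-0 loop is 1/(1 + K_p·P(0)).
P(0) = 1.744. Require 1/(1 + K_p·1.744) = 0.08, so 1 + 1.744·K_p = 12.5.
K_p = (12.5 − 1)/1.744 = 6.6.

K_p = 6.6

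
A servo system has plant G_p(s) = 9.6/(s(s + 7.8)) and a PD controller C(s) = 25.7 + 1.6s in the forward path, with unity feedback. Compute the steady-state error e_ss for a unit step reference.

0

The open loop C(s)G_p(s) has a pole at the origin (type 1), so the static position error constant is infinite and e_ss = 1/(1+∞) = 0.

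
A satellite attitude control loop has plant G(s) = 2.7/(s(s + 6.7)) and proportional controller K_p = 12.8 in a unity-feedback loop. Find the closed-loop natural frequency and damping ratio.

1 + K_p·G(s) = 0 gives s² + 6.7s + 34.56 = 0.
So ω_n² = 34.56 ⇒ ω_n = 5.879 rad/s, and ζ = 6.7/(2ω_n) = 0.57.

ω_n = 5.88 rad/s, ζ = 0.57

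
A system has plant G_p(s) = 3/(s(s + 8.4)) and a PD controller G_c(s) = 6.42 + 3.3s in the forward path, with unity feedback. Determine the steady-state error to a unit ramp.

0.436

The loop has one pole at the origin (type 1). Velocity error constant K_v = lim_{s→0} s·G_c(s)G_p(s) = 6.42·3/8.4 = 2.293.
Steady-state error to a unit ramp: e_ss = 1/K_v = 0.436.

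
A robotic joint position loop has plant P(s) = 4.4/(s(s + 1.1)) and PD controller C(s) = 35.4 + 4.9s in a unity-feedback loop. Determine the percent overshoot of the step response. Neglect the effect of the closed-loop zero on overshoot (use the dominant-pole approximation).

Forward path: (35.4 + 4.9s)·4.4/(s(s+1.1)). The closed-loop characteristic equation is s² + (1.1 + 4.4·4.9)s + 4.4·35.4 = 0.
That is s² + 22.66s + 155.8 = 0, so ω_n = 12.48 rad/s and ζ = 22.66/(2·12.48) = 0.9078.
%OS = 100·exp(−πζ/√(1−ζ²)) = 0.111%.

0.111%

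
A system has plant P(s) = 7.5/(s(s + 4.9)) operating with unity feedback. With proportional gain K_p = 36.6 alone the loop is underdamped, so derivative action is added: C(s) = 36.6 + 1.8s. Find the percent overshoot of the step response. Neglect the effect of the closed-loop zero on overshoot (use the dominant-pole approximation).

Forward path: (36.6 + 1.8s)·7.5/(s(s+4.9)). The closed-loop characteristic equation is s² + (4.9 + 7.5·1.8)s + 7.5·36.6 = 0.
That is s² + 18.4s + 274.5 = 0, so ω_n = 16.57 rad/s and ζ = 18.4/(2·16.57) = 0.5553.
%OS = 100·exp(−πζ/√(1−ζ²)) = 12.3%.

12.3%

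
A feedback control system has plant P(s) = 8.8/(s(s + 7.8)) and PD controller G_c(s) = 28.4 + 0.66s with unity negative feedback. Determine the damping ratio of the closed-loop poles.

ζ = 0.43

Forward path: (28.4 + 0.66s)·8.8/(s(s+7.8)). The closed-loop characteristic equation is s² + (7.8 + 8.8·0.66)s + 8.8·28.4 = 0.
That is s² + 13.61s + 249.9 = 0, so ω_n = 15.81 rad/s and ζ = 13.61/(2·15.81) = 0.4304.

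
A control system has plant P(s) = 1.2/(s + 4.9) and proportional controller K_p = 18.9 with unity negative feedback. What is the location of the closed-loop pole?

Closed-loop transfer function: T(s) = K_p·P(s)/(1 + K_p·P(s)) = 22.68/(s + 4.9 + 22.68) = 22.68/(s + 27.58).
The closed-loop pole is at s = −27.58.

s = -27.58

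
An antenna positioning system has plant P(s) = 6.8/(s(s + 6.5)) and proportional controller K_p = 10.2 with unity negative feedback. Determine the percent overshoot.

The closed-loop denominator s² + 6.5s + 69.36 gives ω_n = √69.36 = 8.328 and ζ = 6.5/(2ω_n) = 0.3902.
%OS = 100·exp(−πζ/√(1−ζ²)) = 100·exp(−π·0.3902/√0.8477) = 26.4%.

26.4%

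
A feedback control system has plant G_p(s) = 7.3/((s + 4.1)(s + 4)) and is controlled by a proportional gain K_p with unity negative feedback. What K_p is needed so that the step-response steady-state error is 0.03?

K_p = 72.6

For a type-0 loop with proportional control, e_ss = 1/(1 + K_p·G_p(0)).
G_p(0) = 0.4451. Require 1/(1 + K_p·0.4451) = 0.03, so 1 + 0.4451·K_p = 33.33.
K_p = (33.33 − 1)/0.4451 = 72.6.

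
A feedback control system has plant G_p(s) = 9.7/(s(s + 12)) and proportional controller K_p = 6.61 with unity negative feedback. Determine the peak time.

The closed-loop denominator s² + 12s + 64.12 gives ω_n = √64.12 = 8.007 and ζ = 12/(2ω_n) = 0.7493.
Damped frequency ω_d = ω_n√(1−ζ²) = 5.303 rad/s, so peak time T_p = π/ω_d = 0.592 s.

T_p = 0.592 s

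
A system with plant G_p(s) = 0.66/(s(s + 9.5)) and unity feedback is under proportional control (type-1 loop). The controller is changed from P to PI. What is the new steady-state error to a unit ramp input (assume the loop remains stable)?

0

The integrator raises the loop to type 2, so K_v → ∞ and e_ss to a ramp is zero.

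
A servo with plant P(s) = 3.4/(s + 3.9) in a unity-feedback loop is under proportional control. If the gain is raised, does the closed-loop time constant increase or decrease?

decrease

Closed-loop pole is at s = −(3.9+K_p·3.4); larger K_p moves it further left, so τ = 1/(3.9+K_p·3.4) decreases.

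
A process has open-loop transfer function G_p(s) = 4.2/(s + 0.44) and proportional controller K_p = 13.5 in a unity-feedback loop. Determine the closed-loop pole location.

s = -57.14

Closed-loop transfer function: T(s) = K_p·G_p(s)/(1 + K_p·G_p(s)) = 56.7/(s + 0.44 + 56.7) = 56.7/(s + 57.14).
The closed-loop pole is at s = −57.14.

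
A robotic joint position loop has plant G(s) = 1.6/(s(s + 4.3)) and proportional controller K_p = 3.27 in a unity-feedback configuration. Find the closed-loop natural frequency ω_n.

The closed-loop denominator is s(s+4.3) + 3.27·1.6 = s² + 4.3s + 5.232.
Matching s² + 2ζω_n s + ω_n²: ω_n = √5.232 = 2.287 rad/s and 2ζω_n = 4.3, so ζ = 4.3/(2·2.287) = 0.94.

ω_n = 2.29 rad/s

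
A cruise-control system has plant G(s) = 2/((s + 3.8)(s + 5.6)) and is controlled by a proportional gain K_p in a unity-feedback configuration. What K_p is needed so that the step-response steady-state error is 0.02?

K_p = 521

Steady-state error for a unit step on this type-0 loop is 1/(1 + K_p·G(0)).
G(0) = 0.09398. Require 1/(1 + K_p·0.09398) = 0.02, so 1 + 0.09398·K_p = 50.
K_p = (50 − 1)/0.09398 = 521.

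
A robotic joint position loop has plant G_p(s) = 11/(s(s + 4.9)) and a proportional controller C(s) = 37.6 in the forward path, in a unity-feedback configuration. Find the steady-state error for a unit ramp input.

The loop has one pole at the origin (type 1). Velocity error constant K_v = lim_{s→0} s·C(s)G_p(s) = 37.6·11/4.9 = 84.41.
Steady-state error to a unit ramp: e_ss = 1/K_v = 0.0118.

0.0118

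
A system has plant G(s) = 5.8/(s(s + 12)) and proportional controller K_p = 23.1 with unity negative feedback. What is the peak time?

T_p = 0.317 s

The closed-loop denominator s² + 12s + 134 gives ω_n = √134 = 11.57 and ζ = 12/(2ω_n) = 0.5184.
Damped frequency ω_d = ω_n√(1−ζ²) = 9.898 rad/s, so peak time T_p = π/ω_d = 0.317 s.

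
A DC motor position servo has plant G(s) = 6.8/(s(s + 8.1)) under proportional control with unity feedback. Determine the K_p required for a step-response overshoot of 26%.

K_p = 15.5

From %OS = 100·exp(−πζ/√(1−ζ²)) = 26%, ζ = −ln(0.26)/√(π²+ln²(0.26)) = 0.3941.
Characteristic equation s² + 8.1s + 6.8K_p = 0 gives ζ = 8.1/(2√(6.8K_p)).
Setting ζ = 0.3941: √(6.8K_p) = 8.1/(2·0.3941) = 10.28, so K_p = 105.6/6.8 = 15.5.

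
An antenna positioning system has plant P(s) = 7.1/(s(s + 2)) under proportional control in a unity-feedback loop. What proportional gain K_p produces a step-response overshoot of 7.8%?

From %OS = 100·exp(−πζ/√(1−ζ²)) = 7.8%, ζ = −ln(0.078)/√(π²+ln²(0.078)) = 0.6304.
Characteristic equation s² + 2s + 7.1K_p = 0 gives ζ = 2/(2√(7.1K_p)).
Setting ζ = 0.6304: √(7.1K_p) = 2/(2·0.6304) = 1.586, so K_p = 2.517/7.1 = 0.354.

K_p = 0.354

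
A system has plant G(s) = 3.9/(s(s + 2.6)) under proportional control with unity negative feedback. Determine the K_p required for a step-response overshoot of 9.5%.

K_p = 1.21

From %OS = 100·exp(−πζ/√(1−ζ²)) = 9.5%, ζ = −ln(0.095)/√(π²+ln²(0.095)) = 0.5996.
Characteristic equation s² + 2.6s + 3.9K_p = 0 gives ζ = 2.6/(2√(3.9K_p)).
Setting ζ = 0.5996: √(3.9K_p) = 2.6/(2·0.5996) = 2.168, so K_p = 4.7/3.9 = 1.21.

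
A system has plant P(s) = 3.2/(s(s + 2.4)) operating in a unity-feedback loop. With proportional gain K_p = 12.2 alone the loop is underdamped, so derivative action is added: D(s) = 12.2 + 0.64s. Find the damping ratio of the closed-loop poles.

ζ = 0.356

Forward path: (12.2 + 0.64s)·3.2/(s(s+2.4)). The closed-loop characteristic equation is s² + (2.4 + 3.2·0.64)s + 3.2·12.2 = 0.
That is s² + 4.448s + 39.04 = 0, so ω_n = 6.248 rad/s and ζ = 4.448/(2·6.248) = 0.3559.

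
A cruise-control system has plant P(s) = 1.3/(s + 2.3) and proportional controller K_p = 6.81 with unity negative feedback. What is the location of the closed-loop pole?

s = -11.15

Closed-loop transfer function: T(s) = K_p·P(s)/(1 + K_p·P(s)) = 8.853/(s + 2.3 + 8.853) = 8.853/(s + 11.15).
The closed-loop pole is at s = −11.15.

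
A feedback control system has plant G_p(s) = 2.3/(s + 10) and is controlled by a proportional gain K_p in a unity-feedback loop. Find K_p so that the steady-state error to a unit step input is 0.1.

K_p = 39.1

The loop is type 0, so e_ss(step) = 1/(1 + K_pos) with K_pos = K_p·G_p(0).
G_p(0) = 0.23. Require 1/(1 + K_p·0.23) = 0.1, so 1 + 0.23·K_p = 10.
K_p = (10 − 1)/0.23 = 39.1.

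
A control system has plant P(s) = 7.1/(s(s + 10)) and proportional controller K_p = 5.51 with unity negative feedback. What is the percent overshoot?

1.53%

Closed-loop characteristic equation: s² + 10s + 39.12 = 0, so ω_n = 6.255 rad/s and ζ = 10/(2·6.255) = 0.7994.
%OS = 100·exp(−πζ/√(1−ζ²)) = 100·exp(−π·0.7994/√0.361) = 1.53%.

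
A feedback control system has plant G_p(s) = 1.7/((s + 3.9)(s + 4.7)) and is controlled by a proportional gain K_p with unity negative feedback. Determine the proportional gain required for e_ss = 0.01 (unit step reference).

Steady-state error for a unit step on this type-0 loop is 1/(1 + K_p·G_p(0)).
G_p(0) = 0.09274. Require 1/(1 + K_p·0.09274) = 0.01, so 1 + 0.09274·K_p = 100.
K_p = (100 − 1)/0.09274 = 1070.

K_p = 1070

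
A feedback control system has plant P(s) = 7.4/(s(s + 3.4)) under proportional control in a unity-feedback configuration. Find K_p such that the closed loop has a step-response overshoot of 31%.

K_p = 3.2

From %OS = 100·exp(−πζ/√(1−ζ²)) = 31%, ζ = −ln(0.31)/√(π²+ln²(0.31)) = 0.3493.
Characteristic equation s² + 3.4s + 7.4K_p = 0 gives ζ = 3.4/(2√(7.4K_p)).
Setting ζ = 0.3493: √(7.4K_p) = 3.4/(2·0.3493) = 4.867, so K_p = 23.68/7.4 = 3.2.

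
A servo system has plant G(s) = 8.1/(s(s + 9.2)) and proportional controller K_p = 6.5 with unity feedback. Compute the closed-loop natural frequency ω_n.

ω_n = 7.26 rad/s

1 + K_p·G(s) = 0 gives s² + 9.2s + 52.65 = 0.
So ω_n² = 52.65 ⇒ ω_n = 7.256 rad/s, and ζ = 9.2/(2ω_n) = 0.634.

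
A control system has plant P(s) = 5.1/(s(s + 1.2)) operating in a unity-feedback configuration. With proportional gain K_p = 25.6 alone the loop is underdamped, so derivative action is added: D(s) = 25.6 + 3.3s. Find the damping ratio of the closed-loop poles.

ζ = 0.789

Forward path: (25.6 + 3.3s)·5.1/(s(s+1.2)). The closed-loop characteristic equation is s² + (1.2 + 5.1·3.3)s + 5.1·25.6 = 0.
That is s² + 18.03s + 130.6 = 0, so ω_n = 11.43 rad/s and ζ = 18.03/(2·11.43) = 0.789.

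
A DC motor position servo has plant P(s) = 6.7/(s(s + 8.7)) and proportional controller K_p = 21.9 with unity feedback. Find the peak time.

From 1 + K_pP(s) = 0: s² + 8.7s + 146.7 = 0 ⇒ ω_n = 12.11, ζ = 0.3591.
Damped frequency ω_d = ω_n√(1−ζ²) = 11.31 rad/s, so peak time T_p = π/ω_d = 0.278 s.

T_p = 0.278 s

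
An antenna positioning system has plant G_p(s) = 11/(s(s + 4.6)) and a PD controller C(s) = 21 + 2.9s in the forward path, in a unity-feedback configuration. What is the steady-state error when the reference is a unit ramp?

0.0199

The loop has one pole at the origin (type 1). Velocity error constant K_v = lim_{s→0} s·C(s)G_p(s) = 21·11/4.6 = 50.22.
Steady-state error to a unit ramp: e_ss = 1/K_v = 0.0199.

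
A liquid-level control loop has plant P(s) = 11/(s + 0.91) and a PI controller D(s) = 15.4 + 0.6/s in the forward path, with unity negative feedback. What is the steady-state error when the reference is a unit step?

0

The open loop D(s)P(s) has a pole at the origin (type 1), so the static position error constant is infinite and e_ss = 1/(1+∞) = 0.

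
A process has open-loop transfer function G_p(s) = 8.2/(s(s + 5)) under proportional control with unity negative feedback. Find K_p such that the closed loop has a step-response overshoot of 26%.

From %OS = 100·exp(−πζ/√(1−ζ²)) = 26%, ζ = −ln(0.26)/√(π²+ln²(0.26)) = 0.3941.
Characteristic equation s² + 5s + 8.2K_p = 0 gives ζ = 5/(2√(8.2K_p)).
Setting ζ = 0.3941: √(8.2K_p) = 5/(2·0.3941) = 6.344, so K_p = 40.24/8.2 = 4.91.

K_p = 4.91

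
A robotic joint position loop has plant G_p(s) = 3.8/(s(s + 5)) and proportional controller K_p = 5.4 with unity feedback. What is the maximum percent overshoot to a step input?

12.5%

The closed-loop denominator s² + 5s + 20.52 gives ω_n = √20.52 = 4.53 and ζ = 5/(2ω_n) = 0.5519.
%OS = 100·exp(−πζ/√(1−ζ²)) = 100·exp(−π·0.5519/√0.6954) = 12.5%.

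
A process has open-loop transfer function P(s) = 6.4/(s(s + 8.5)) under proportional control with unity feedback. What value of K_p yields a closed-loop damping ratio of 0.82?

Closed-loop characteristic equation: s² + 8.5s + K_p·6.4 = 0.
So ω_n = √(6.4K_p) and 2ζω_n = 8.5, giving ζ = 8.5/(2√(6.4K_p)).
Setting ζ = 0.82: √(6.4K_p) = 8.5/(2·0.82) = 5.183, so K_p = 26.86/6.4 = 4.2.

K_p = 4.2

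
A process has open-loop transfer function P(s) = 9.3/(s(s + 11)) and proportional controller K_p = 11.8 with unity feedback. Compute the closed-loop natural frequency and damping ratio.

ω_n = 10.5 rad/s, ζ = 0.525

1 + K_p·P(s) = 0 gives s² + 11s + 109.7 = 0.
So ω_n² = 109.7 ⇒ ω_n = 10.48 rad/s, and ζ = 11/(2ω_n) = 0.525.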